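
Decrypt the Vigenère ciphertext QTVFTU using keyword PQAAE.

Repeat the key across the ciphertext: PQAAEP
Q(16)−P(15): 1 → B
T(19)−Q(16): 3 → D
V(21)−A(0): 21 → V
F(5)−A(0): 5 → F
T(19)−E(4): 15 → P
U(20)−P(15): 5 → F

BDVFPF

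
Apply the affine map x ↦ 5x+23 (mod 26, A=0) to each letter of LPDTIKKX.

AUMOLVVI

L(11): 5·11+23=78≡0 → A
P(15): 5·15+23=98≡20 → U
D(3): 5·3+23=38≡12 → M
T(19): 5·19+23=118≡14 → O
I(8): 5·8+23=63≡11 → L
K(10): 5·10+23=73≡21 → V
K(10): 5·10+23=73≡21 → V
X(23): 5·23+23=138≡8 → I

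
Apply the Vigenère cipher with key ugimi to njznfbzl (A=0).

hphznvft

Repeat the key across the message: ugimiugi
n(13)+u(20): 33≡7 → h
j(9)+g(6): 15 → p
z(25)+i(8): 33≡7 → h
n(13)+m(12): 25 → z
f(5)+i(8): 13 → n
b(1)+u(20): 21 → v
z(25)+g(6): 31≡5 → f
l(11)+i(8): 19 → t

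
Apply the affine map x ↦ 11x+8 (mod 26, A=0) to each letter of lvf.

l(11): 11·11+8=129≡25 → z
v(21): 11·21+8=239≡5 → f
f(5): 11·5+8=63≡11 → l

zfl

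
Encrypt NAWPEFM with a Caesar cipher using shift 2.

PCYRGHO

N(13): 13+2=15 → P
A(0): 0+2=2 → C
W(22): 22+2=24 → Y
P(15): 15+2=17 → R
E(4): 4+2=6 → G
F(5): 5+2=7 → H
M(12): 12+2=14 → O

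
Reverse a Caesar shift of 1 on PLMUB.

OKLTA

P(15): 15−1=14 → O
L(11): 11−1=10 → K
M(12): 12−1=11 → L
U(20): 20−1=19 → T
B(1): 1−1=0 → A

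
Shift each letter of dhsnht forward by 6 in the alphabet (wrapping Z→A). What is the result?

jnytnz

d(3): 3+6=9 → j
h(7): 7+6=13 → n
s(18): 18+6=24 → y
n(13): 13+6=19 → t
h(7): 7+6=13 → n
t(19): 19+6=25 → z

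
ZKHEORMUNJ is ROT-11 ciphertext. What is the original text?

OZWTDGBJCY

Z(25): 25−11=14 → O
K(10): 10−11=-1≡25 → Z
H(7): 7−11=-4≡22 → W
E(4): 4−11=-7≡19 → T
O(14): 14−11=3 → D
R(17): 17−11=6 → G
M(12): 12−11=1 → B
U(20): 20−11=9 → J
N(13): 13−11=2 → C
J(9): 9−11=-2≡24 → Y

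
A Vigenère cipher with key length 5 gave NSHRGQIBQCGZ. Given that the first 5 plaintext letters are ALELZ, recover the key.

Subtract each crib letter from the matching ciphertext letter (mod 26):
N(13)−A(0)=13 → N
S(18)−L(11)=7 → H
H(7)−E(4)=3 → D
R(17)−L(11)=6 → G
G(6)−Z(25)=-19≡7 → H

NHDGH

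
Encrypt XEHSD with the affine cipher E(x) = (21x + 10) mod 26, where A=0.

ZQBYV

X(23): 21·23+10=493≡25 → Z
E(4): 21·4+10=94≡16 → Q
H(7): 21·7+10=157≡1 → B
S(18): 21·18+10=388≡24 → Y
D(3): 21·3+10=73≡21 → V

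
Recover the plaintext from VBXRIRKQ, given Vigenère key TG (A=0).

CVELPLRK

Repeat the key across the ciphertext: TGTGTGTG
V(21)−T(19): 2 → C
B(1)−G(6): -5≡21 → V
X(23)−T(19): 4 → E
R(17)−G(6): 11 → L
I(8)−T(19): -11≡15 → P
R(17)−G(6): 11 → L
K(10)−T(19): -9≡17 → R
Q(16)−G(6): 10 → K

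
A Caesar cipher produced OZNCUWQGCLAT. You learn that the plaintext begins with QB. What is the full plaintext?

From the crib: O(14)−Q(16)=-2≡24, so the shift is 24.
Subtract 24 from each ciphertext letter:
O(14): 14−24=-10≡16 → Q
Z(25): 25−24=1 → B
N(13): 13−24=-11≡15 → P
C(2): 2−24=-22≡4 → E
U(20): 20−24=-4≡22 → W
W(22): 22−24=-2≡24 → Y
Q(16): 16−24=-8≡18 → S
G(6): 6−24=-18≡8 → I
C(2): 2−24=-22≡4 → E
L(11): 11−24=-13≡13 → N
A(0): 0−24=-24≡2 → C
T(19): 19−24=-5≡21 → V

QBPEWYSIENCV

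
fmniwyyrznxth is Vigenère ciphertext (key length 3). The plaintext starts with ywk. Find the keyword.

Subtract each crib letter from the matching ciphertext letter (mod 26):
f(5)−y(24)=-19≡7 → h
m(12)−w(22)=-10≡16 → q
n(13)−k(10)=3 → d

hqd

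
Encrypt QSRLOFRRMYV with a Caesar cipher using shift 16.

GIHBEVHHCOL

Q(16): 16+16=32≡6 → G
S(18): 18+16=34≡8 → I
R(17): 17+16=33≡7 → H
L(11): 11+16=27≡1 → B
O(14): 14+16=30≡4 → E
F(5): 5+16=21 → V
R(17): 17+16=33≡7 → H
R(17): 17+16=33≡7 → H
M(12): 12+16=28≡2 → C
Y(24): 24+16=40≡14 → O
V(21): 21+16=37≡11 → L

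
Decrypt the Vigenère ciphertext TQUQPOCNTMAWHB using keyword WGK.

XKKUJEGHJQUMLV

Repeat the key across the ciphertext: WGKWGKWGKWGKWG
T(19)−W(22): -3≡23 → X
Q(16)−G(6): 10 → K
U(20)−K(10): 10 → K
Q(16)−W(22): -6≡20 → U
P(15)−G(6): 9 → J
O(14)−K(10): 4 → E
C(2)−W(22): -20≡6 → G
N(13)−G(6): 7 → H
T(19)−K(10): 9 → J
M(12)−W(22): -10≡16 → Q
A(0)−G(6): -6≡20 → U
W(22)−K(10): 12 → M
H(7)−W(22): -15≡11 → L
B(1)−G(6): -5≡21 → V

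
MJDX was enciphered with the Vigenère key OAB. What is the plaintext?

YJCJ

Repeat the key across the ciphertext: OABO
M(12)−O(14): -2≡24 → Y
J(9)−A(0): 9 → J
D(3)−B(1): 2 → C
X(23)−O(14): 9 → J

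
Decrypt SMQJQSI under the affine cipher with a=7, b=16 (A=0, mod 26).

ESAZAEK

The inverse of 7 mod 26 is 15, since 7·15=105≡1. Apply D(y)=15·(y−16) mod 26:
S(18): 15·(18−16)=30≡4 → E
M(12): 15·(12−16)=-60≡18 → S
Q(16): 15·(16−16)=0 → A
J(9): 15·(9−16)=-105≡25 → Z
Q(16): 15·(16−16)=0 → A
S(18): 15·(18−16)=30≡4 → E
I(8): 15·(8−16)=-120≡10 → K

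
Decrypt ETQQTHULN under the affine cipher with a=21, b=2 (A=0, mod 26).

KHSSHZMTD

The inverse of 21 mod 26 is 5, since 21·5=105≡1. Apply D(y)=5·(y−2) mod 26:
E(4): 5·(4−2)=10 → K
T(19): 5·(19−2)=85≡7 → H
Q(16): 5·(16−2)=70≡18 → S
Q(16): 5·(16−2)=70≡18 → S
T(19): 5·(19−2)=85≡7 → H
H(7): 5·(7−2)=25 → Z
U(20): 5·(20−2)=90≡12 → M
L(11): 5·(11−2)=45≡19 → T
N(13): 5·(13−2)=55≡3 → D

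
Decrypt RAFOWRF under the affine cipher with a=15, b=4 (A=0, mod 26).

NYHSWNH

The inverse of 15 mod 26 is 7, since 15·7=105≡1. Apply D(y)=7·(y−4) mod 26:
R(17): 7·(17−4)=91≡13 → N
A(0): 7·(0−4)=-28≡24 → Y
F(5): 7·(5−4)=7 → H
O(14): 7·(14−4)=70≡18 → S
W(22): 7·(22−4)=126≡22 → W
R(17): 7·(17−4)=91≡13 → N
F(5): 7·(5−4)=7 → H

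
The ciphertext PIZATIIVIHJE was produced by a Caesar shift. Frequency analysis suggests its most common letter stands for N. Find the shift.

The most frequent ciphertext letter is I (appears 4 times).
I is position 8; N is position 13.
Shift = -5≡21.

21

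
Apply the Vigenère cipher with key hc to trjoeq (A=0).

Repeat the key across the message: hchchc
t(19)+h(7): 26≡0 → a
r(17)+c(2): 19 → t
j(9)+h(7): 16 → q
o(14)+c(2): 16 → q
e(4)+h(7): 11 → l
q(16)+c(2): 18 → s

atqqls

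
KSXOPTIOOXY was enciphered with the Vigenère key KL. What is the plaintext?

Repeat the key across the ciphertext: KLKLKLKLKLK
K(10)−K(10): 0 → A
S(18)−L(11): 7 → H
X(23)−K(10): 13 → N
O(14)−L(11): 3 → D
P(15)−K(10): 5 → F
T(19)−L(11): 8 → I
I(8)−K(10): -2≡24 → Y
O(14)−L(11): 3 → D
O(14)−K(10): 4 → E
X(23)−L(11): 12 → M
Y(24)−K(10): 14 → O

AHNDFIYDEMO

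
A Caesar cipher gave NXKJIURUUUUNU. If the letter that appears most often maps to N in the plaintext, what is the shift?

7

The most frequent ciphertext letter is U (appears 6 times).
U is position 20; N is position 13.
Shift = 7.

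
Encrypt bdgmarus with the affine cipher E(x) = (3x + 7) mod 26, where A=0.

kqzrhgpj

b(1): 3·1+7=10 → k
d(3): 3·3+7=16 → q
g(6): 3·6+7=25 → z
m(12): 3·12+7=43≡17 → r
a(0): 3·0+7=7 → h
r(17): 3·17+7=58≡6 → g
u(20): 3·20+7=67≡15 → p
s(18): 3·18+7=61≡9 → j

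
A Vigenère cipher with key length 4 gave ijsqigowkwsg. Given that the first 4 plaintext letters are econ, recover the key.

ehed

Subtract each crib letter from the matching ciphertext letter (mod 26):
i(8)−e(4)=4 → e
j(9)−c(2)=7 → h
s(18)−o(14)=4 → e
q(16)−n(13)=3 → d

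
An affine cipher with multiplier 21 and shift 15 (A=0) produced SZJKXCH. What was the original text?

The inverse of 21 mod 26 is 5, since 21·5=105≡1. Apply D(y)=5·(y−15) mod 26:
S(18): 5·(18−15)=15 → P
Z(25): 5·(25−15)=50≡24 → Y
J(9): 5·(9−15)=-30≡22 → W
K(10): 5·(10−15)=-25≡1 → B
X(23): 5·(23−15)=40≡14 → O
C(2): 5·(2−15)=-65≡13 → N
H(7): 5·(7−15)=-40≡12 → M

PYWBONM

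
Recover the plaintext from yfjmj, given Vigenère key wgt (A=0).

czqqd

Repeat the key across the ciphertext: wgtwg
y(24)−w(22): 2 → c
f(5)−g(6): -1≡25 → z
j(9)−t(19): -10≡16 → q
m(12)−w(22): -10≡16 → q
j(9)−g(6): 3 → d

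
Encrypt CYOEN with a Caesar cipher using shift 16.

C(2): 2+16=18 → S
Y(24): 24+16=40≡14 → O
O(14): 14+16=30≡4 → E
E(4): 4+16=20 → U
N(13): 13+16=29≡3 → D

SOEUD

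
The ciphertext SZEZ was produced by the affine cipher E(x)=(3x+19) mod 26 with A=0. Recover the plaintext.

The inverse of 3 mod 26 is 9, since 3·9=27≡1. Apply D(y)=9·(y−19) mod 26:
S(18): 9·(18−19)=-9≡17 → R
Z(25): 9·(25−19)=54≡2 → C
E(4): 9·(4−19)=-135≡21 → V
Z(25): 9·(25−19)=54≡2 → C

RCVC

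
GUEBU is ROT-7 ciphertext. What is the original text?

ZNXUN

G(6): 6−7=-1≡25 → Z
U(20): 20−7=13 → N
E(4): 4−7=-3≡23 → X
B(1): 1−7=-6≡20 → U
U(20): 20−7=13 → N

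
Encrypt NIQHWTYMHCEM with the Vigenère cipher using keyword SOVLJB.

FWLSFUQACNNN

Repeat the key across the message: SOVLJBSOVLJB
N(13)+S(18): 31≡5 → F
I(8)+O(14): 22 → W
Q(16)+V(21): 37≡11 → L
H(7)+L(11): 18 → S
W(22)+J(9): 31≡5 → F
T(19)+B(1): 20 → U
Y(24)+S(18): 42≡16 → Q
M(12)+O(14): 26≡0 → A
H(7)+V(21): 28≡2 → C
C(2)+L(11): 13 → N
E(4)+J(9): 13 → N
M(12)+B(1): 13 → N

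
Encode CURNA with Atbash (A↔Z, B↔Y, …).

XFIMZ

C(2) → X(23)
U(20) → F(5)
R(17) → I(8)
N(13) → M(12)
A(0) → Z(25)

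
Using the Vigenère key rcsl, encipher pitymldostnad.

gkljdnvzjvflu

Repeat the key across the message: rcslrcslrcslr
p(15)+r(17): 32≡6 → g
i(8)+c(2): 10 → k
t(19)+s(18): 37≡11 → l
y(24)+l(11): 35≡9 → j
m(12)+r(17): 29≡3 → d
l(11)+c(2): 13 → n
d(3)+s(18): 21 → v
o(14)+l(11): 25 → z
s(18)+r(17): 35≡9 → j
t(19)+c(2): 21 → v
n(13)+s(18): 31≡5 → f
a(0)+l(11): 11 → l
d(3)+r(17): 20 → u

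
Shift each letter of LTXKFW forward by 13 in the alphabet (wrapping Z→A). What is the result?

L(11): 11+13=24 → Y
T(19): 19+13=32≡6 → G
X(23): 23+13=36≡10 → K
K(10): 10+13=23 → X
F(5): 5+13=18 → S
W(22): 22+13=35≡9 → J

YGKXSJ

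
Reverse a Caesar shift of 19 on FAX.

F(5): 5−19=-14≡12 → M
A(0): 0−19=-19≡7 → H
X(23): 23−19=4 → E

MHE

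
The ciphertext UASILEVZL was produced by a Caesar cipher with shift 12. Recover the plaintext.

U(20): 20−12=8 → I
A(0): 0−12=-12≡14 → O
S(18): 18−12=6 → G
I(8): 8−12=-4≡22 → W
L(11): 11−12=-1≡25 → Z
E(4): 4−12=-8≡18 → S
V(21): 21−12=9 → J
Z(25): 25−12=13 → N
L(11): 11−12=-1≡25 → Z

IOGWZSJNZ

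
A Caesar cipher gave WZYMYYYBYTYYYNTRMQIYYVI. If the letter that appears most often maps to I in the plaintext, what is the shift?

16

The most frequent ciphertext letter is Y (appears 10 times).
Y is position 24; I is position 8.
Shift = 16.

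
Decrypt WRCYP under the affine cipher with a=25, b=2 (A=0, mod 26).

The inverse of 25 mod 26 is 25, since 25·25=625≡1. Apply D(y)=25·(y−2) mod 26:
W(22): 25·(22−2)=500≡6 → G
R(17): 25·(17−2)=375≡11 → L
C(2): 25·(2−2)=0 → A
Y(24): 25·(24−2)=550≡4 → E
P(15): 25·(15−2)=325≡13 → N

GLAEN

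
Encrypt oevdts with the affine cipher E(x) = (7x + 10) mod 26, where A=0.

o(14): 7·14+10=108≡4 → e
e(4): 7·4+10=38≡12 → m
v(21): 7·21+10=157≡1 → b
d(3): 7·3+10=31≡5 → f
t(19): 7·19+10=143≡13 → n
s(18): 7·18+10=136≡6 → g

embfng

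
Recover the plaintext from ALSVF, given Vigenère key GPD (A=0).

UWPPQ

Repeat the key across the ciphertext: GPDGP
A(0)−G(6): -6≡20 → U
L(11)−P(15): -4≡22 → W
S(18)−D(3): 15 → P
V(21)−G(6): 15 → P
F(5)−P(15): -10≡16 → Q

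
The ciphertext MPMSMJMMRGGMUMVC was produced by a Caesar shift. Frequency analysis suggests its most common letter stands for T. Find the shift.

19

The most frequent ciphertext letter is M (appears 7 times).
M is position 12; T is position 19.
Shift = -7≡19.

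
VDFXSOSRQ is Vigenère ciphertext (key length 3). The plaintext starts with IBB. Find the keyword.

NCE

Subtract each crib letter from the matching ciphertext letter (mod 26):
V(21)−I(8)=13 → N
D(3)−B(1)=2 → C
F(5)−B(1)=4 → E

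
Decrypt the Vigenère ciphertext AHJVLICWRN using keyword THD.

HAGCEFJPOU

Repeat the key across the ciphertext: THDTHDTHDT
A(0)−T(19): -19≡7 → H
H(7)−H(7): 0 → A
J(9)−D(3): 6 → G
V(21)−T(19): 2 → C
L(11)−H(7): 4 → E
I(8)−D(3): 5 → F
C(2)−T(19): -17≡9 → J
W(22)−H(7): 15 → P
R(17)−D(3): 14 → O
N(13)−T(19): -6≡20 → U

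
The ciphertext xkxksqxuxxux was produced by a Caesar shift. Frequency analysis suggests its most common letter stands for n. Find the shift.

The most frequent ciphertext letter is x (appears 6 times).
x is position 23; n is position 13.
Shift = 10.

10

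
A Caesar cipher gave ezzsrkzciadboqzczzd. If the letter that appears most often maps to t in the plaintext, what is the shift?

The most frequent ciphertext letter is z (appears 6 times).
z is position 25; t is position 19.
Shift = 6.

6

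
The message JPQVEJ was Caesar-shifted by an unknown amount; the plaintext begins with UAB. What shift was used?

From the crib: J(9)−U(20)=-11≡15, so the shift is 15.

15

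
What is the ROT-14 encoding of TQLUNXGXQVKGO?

HEZIBLULEJYUC

T(19): 19+14=33≡7 → H
Q(16): 16+14=30≡4 → E
L(11): 11+14=25 → Z
U(20): 20+14=34≡8 → I
N(13): 13+14=27≡1 → B
X(23): 23+14=37≡11 → L
G(6): 6+14=20 → U
X(23): 23+14=37≡11 → L
Q(16): 16+14=30≡4 → E
V(21): 21+14=35≡9 → J
K(10): 10+14=24 → Y
G(6): 6+14=20 → U
O(14): 14+14=28≡2 → C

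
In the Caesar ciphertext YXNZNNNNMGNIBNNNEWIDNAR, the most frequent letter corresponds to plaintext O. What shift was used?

The most frequent ciphertext letter is N (appears 10 times).
N is position 13; O is position 14.
Shift = -1≡25.

25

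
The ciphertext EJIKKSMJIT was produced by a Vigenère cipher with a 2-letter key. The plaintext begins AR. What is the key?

ES

Subtract each crib letter from the matching ciphertext letter (mod 26):
E(4)−A(0)=4 → E
J(9)−R(17)=-8≡18 → S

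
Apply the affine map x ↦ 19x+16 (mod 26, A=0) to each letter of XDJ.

X(23): 19·23+16=453≡11 → L
D(3): 19·3+16=73≡21 → V
J(9): 19·9+16=187≡5 → F

LVF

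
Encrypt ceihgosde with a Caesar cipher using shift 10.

c(2): 2+10=12 → m
e(4): 4+10=14 → o
i(8): 8+10=18 → s
h(7): 7+10=17 → r
g(6): 6+10=16 → q
o(14): 14+10=24 → y
s(18): 18+10=28≡2 → c
d(3): 3+10=13 → n
e(4): 4+10=14 → o

mosrqycno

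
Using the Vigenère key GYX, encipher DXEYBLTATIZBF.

Repeat the key across the message: GYXGYXGYXGYXG
D(3)+G(6): 9 → J
X(23)+Y(24): 47≡21 → V
E(4)+X(23): 27≡1 → B
Y(24)+G(6): 30≡4 → E
B(1)+Y(24): 25 → Z
L(11)+X(23): 34≡8 → I
T(19)+G(6): 25 → Z
A(0)+Y(24): 24 → Y
T(19)+X(23): 42≡16 → Q
I(8)+G(6): 14 → O
Z(25)+Y(24): 49≡23 → X
B(1)+X(23): 24 → Y
F(5)+G(6): 11 → L

JVBEZIZYQOXYL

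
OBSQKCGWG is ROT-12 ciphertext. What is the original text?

O(14): 14−12=2 → C
B(1): 1−12=-11≡15 → P
S(18): 18−12=6 → G
Q(16): 16−12=4 → E
K(10): 10−12=-2≡24 → Y
C(2): 2−12=-10≡16 → Q
G(6): 6−12=-6≡20 → U
W(22): 22−12=10 → K
G(6): 6−12=-6≡20 → U

CPGEYQUKU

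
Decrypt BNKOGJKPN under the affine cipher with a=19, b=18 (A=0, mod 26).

VXQIYFQTX

The inverse of 19 mod 26 is 11, since 19·11=209≡1. Apply D(y)=11·(y−18) mod 26:
B(1): 11·(1−18)=-187≡21 → V
N(13): 11·(13−18)=-55≡23 → X
K(10): 11·(10−18)=-88≡16 → Q
O(14): 11·(14−18)=-44≡8 → I
G(6): 11·(6−18)=-132≡24 → Y
J(9): 11·(9−18)=-99≡5 → F
K(10): 11·(10−18)=-88≡16 → Q
P(15): 11·(15−18)=-33≡19 → T
N(13): 11·(13−18)=-55≡23 → X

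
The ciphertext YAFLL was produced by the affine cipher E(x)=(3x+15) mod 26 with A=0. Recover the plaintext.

DVOQQ

The inverse of 3 mod 26 is 9, since 3·9=27≡1. Apply D(y)=9·(y−15) mod 26:
Y(24): 9·(24−15)=81≡3 → D
A(0): 9·(0−15)=-135≡21 → V
F(5): 9·(5−15)=-90≡14 → O
L(11): 9·(11−15)=-36≡16 → Q
L(11): 9·(11−15)=-36≡16 → Q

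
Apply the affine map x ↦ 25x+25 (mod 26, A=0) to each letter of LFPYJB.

L(11): 25·11+25=300≡14 → O
F(5): 25·5+25=150≡20 → U
P(15): 25·15+25=400≡10 → K
Y(24): 25·24+25=625≡1 → B
J(9): 25·9+25=250≡16 → Q
B(1): 25·1+25=50≡24 → Y

OUKBQY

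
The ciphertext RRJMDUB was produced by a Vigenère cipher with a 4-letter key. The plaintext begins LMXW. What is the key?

GFMQ

Subtract each crib letter from the matching ciphertext letter (mod 26):
R(17)−L(11)=6 → G
R(17)−M(12)=5 → F
J(9)−X(23)=-14≡12 → M
M(12)−W(22)=-10≡16 → Q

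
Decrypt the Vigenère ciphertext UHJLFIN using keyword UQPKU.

Repeat the key across the ciphertext: UQPKUUQ
U(20)−U(20): 0 → A
H(7)−Q(16): -9≡17 → R
J(9)−P(15): -6≡20 → U
L(11)−K(10): 1 → B
F(5)−U(20): -15≡11 → L
I(8)−U(20): -12≡14 → O
N(13)−Q(16): -3≡23 → X

ARUBLOX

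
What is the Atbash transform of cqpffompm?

xjkuulnkn

c(2) → x(23)
q(16) → j(9)
p(15) → k(10)
f(5) → u(20)
f(5) → u(20)
o(14) → l(11)
m(12) → n(13)
p(15) → k(10)
m(12) → n(13)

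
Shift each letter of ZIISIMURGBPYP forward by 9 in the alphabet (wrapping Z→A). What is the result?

Z(25): 25+9=34≡8 → I
I(8): 8+9=17 → R
I(8): 8+9=17 → R
S(18): 18+9=27≡1 → B
I(8): 8+9=17 → R
M(12): 12+9=21 → V
U(20): 20+9=29≡3 → D
R(17): 17+9=26≡0 → A
G(6): 6+9=15 → P
B(1): 1+9=10 → K
P(15): 15+9=24 → Y
Y(24): 24+9=33≡7 → H
P(15): 15+9=24 → Y

IRRBRVDAPKYHY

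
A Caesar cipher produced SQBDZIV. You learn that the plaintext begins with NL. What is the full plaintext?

NLWYUDQ

From the crib: S(18)−N(13)=5, so the shift is 5.
Subtract 5 from each ciphertext letter:
S(18): 18−5=13 → N
Q(16): 16−5=11 → L
B(1): 1−5=-4≡22 → W
D(3): 3−5=-2≡24 → Y
Z(25): 25−5=20 → U
I(8): 8−5=3 → D
V(21): 21−5=16 → Q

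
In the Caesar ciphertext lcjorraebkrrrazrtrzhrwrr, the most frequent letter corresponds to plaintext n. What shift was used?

4

The most frequent ciphertext letter is r (appears 10 times).
r is position 17; n is position 13.
Shift = 4.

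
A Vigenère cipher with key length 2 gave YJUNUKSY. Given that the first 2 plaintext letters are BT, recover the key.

Subtract each crib letter from the matching ciphertext letter (mod 26):
Y(24)−B(1)=23 → X
J(9)−T(19)=-10≡16 → Q

XQ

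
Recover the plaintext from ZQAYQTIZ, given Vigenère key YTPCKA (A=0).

BXLWGTKG

Repeat the key across the ciphertext: YTPCKAYT
Z(25)−Y(24): 1 → B
Q(16)−T(19): -3≡23 → X
A(0)−P(15): -15≡11 → L
Y(24)−C(2): 22 → W
Q(16)−K(10): 6 → G
T(19)−A(0): 19 → T
I(8)−Y(24): -16≡10 → K
Z(25)−T(19): 6 → G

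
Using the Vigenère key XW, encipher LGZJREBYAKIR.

ICWFOAYUXGFN

Repeat the key across the message: XWXWXWXWXWXW
L(11)+X(23): 34≡8 → I
G(6)+W(22): 28≡2 → C
Z(25)+X(23): 48≡22 → W
J(9)+W(22): 31≡5 → F
R(17)+X(23): 40≡14 → O
E(4)+W(22): 26≡0 → A
B(1)+X(23): 24 → Y
Y(24)+W(22): 46≡20 → U
A(0)+X(23): 23 → X
K(10)+W(22): 32≡6 → G
I(8)+X(23): 31≡5 → F
R(17)+W(22): 39≡13 → N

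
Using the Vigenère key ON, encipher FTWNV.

Repeat the key across the message: ONONO
F(5)+O(14): 19 → T
T(19)+N(13): 32≡6 → G
W(22)+O(14): 36≡10 → K
N(13)+N(13): 26≡0 → A
V(21)+O(14): 35≡9 → J

TGKAJ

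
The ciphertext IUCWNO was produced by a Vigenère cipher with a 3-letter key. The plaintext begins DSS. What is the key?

Subtract each crib letter from the matching ciphertext letter (mod 26):
I(8)−D(3)=5 → F
U(20)−S(18)=2 → C
C(2)−S(18)=-16≡10 → K

FCK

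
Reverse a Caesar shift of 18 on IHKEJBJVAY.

I(8): 8−18=-10≡16 → Q
H(7): 7−18=-11≡15 → P
K(10): 10−18=-8≡18 → S
E(4): 4−18=-14≡12 → M
J(9): 9−18=-9≡17 → R
B(1): 1−18=-17≡9 → J
J(9): 9−18=-9≡17 → R
V(21): 21−18=3 → D
A(0): 0−18=-18≡8 → I
Y(24): 24−18=6 → G

QPSMRJRDIG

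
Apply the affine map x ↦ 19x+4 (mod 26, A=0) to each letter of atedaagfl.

ebcjeeovf

a(0): 19·0+4=4 → e
t(19): 19·19+4=365≡1 → b
e(4): 19·4+4=80≡2 → c
d(3): 19·3+4=61≡9 → j
a(0): 19·0+4=4 → e
a(0): 19·0+4=4 → e
g(6): 19·6+4=118≡14 → o
f(5): 19·5+4=99≡21 → v
l(11): 19·11+4=213≡5 → f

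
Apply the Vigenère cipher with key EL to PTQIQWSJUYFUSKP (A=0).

TEUTUHWUYJJFWVT

Repeat the key across the message: ELELELELELELELE
P(15)+E(4): 19 → T
T(19)+L(11): 30≡4 → E
Q(16)+E(4): 20 → U
I(8)+L(11): 19 → T
Q(16)+E(4): 20 → U
W(22)+L(11): 33≡7 → H
S(18)+E(4): 22 → W
J(9)+L(11): 20 → U
U(20)+E(4): 24 → Y
Y(24)+L(11): 35≡9 → J
F(5)+E(4): 9 → J
U(20)+L(11): 31≡5 → F
S(18)+E(4): 22 → W
K(10)+L(11): 21 → V
P(15)+E(4): 19 → T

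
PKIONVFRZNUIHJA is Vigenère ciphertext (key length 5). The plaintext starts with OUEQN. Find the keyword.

BQEYA

Subtract each crib letter from the matching ciphertext letter (mod 26):
P(15)−O(14)=1 → B
K(10)−U(20)=-10≡16 → Q
I(8)−E(4)=4 → E
O(14)−Q(16)=-2≡24 → Y
N(13)−N(13)=0 → A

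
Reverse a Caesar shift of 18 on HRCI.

PZKQ

H(7): 7−18=-11≡15 → P
R(17): 17−18=-1≡25 → Z
C(2): 2−18=-16≡10 → K
I(8): 8−18=-10≡16 → Q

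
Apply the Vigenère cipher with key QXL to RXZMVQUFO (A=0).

HUKCSBKCZ

Repeat the key across the message: QXLQXLQXL
R(17)+Q(16): 33≡7 → H
X(23)+X(23): 46≡20 → U
Z(25)+L(11): 36≡10 → K
M(12)+Q(16): 28≡2 → C
V(21)+X(23): 44≡18 → S
Q(16)+L(11): 27≡1 → B
U(20)+Q(16): 36≡10 → K
F(5)+X(23): 28≡2 → C
O(14)+L(11): 25 → Z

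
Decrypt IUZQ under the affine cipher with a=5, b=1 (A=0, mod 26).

RJKD

The inverse of 5 mod 26 is 21, since 5·21=105≡1. Apply D(y)=21·(y−1) mod 26:
I(8): 21·(8−1)=147≡17 → R
U(20): 21·(20−1)=399≡9 → J
Z(25): 21·(25−1)=504≡10 → K
Q(16): 21·(16−1)=315≡3 → D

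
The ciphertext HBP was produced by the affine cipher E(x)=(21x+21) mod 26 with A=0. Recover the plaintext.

IEW

The inverse of 21 mod 26 is 5, since 21·5=105≡1. Apply D(y)=5·(y−21) mod 26:
H(7): 5·(7−21)=-70≡8 → I
B(1): 5·(1−21)=-100≡4 → E
P(15): 5·(15−21)=-30≡22 → W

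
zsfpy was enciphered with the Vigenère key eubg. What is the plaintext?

vyeju

Repeat the key across the ciphertext: eubge
z(25)−e(4): 21 → v
s(18)−u(20): -2≡24 → y
f(5)−b(1): 4 → e
p(15)−g(6): 9 → j
y(24)−e(4): 20 → u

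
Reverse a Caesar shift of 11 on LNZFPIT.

L(11): 11−11=0 → A
N(13): 13−11=2 → C
Z(25): 25−11=14 → O
F(5): 5−11=-6≡20 → U
P(15): 15−11=4 → E
I(8): 8−11=-3≡23 → X
T(19): 19−11=8 → I

ACOUEXI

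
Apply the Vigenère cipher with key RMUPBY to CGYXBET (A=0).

TSSMCCK

Repeat the key across the message: RMUPBYR
C(2)+R(17): 19 → T
G(6)+M(12): 18 → S
Y(24)+U(20): 44≡18 → S
X(23)+P(15): 38≡12 → M
B(1)+B(1): 2 → C
E(4)+Y(24): 28≡2 → C
T(19)+R(17): 36≡10 → K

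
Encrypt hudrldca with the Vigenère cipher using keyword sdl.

Repeat the key across the message: sdlsdlsd
h(7)+s(18): 25 → z
u(20)+d(3): 23 → x
d(3)+l(11): 14 → o
r(17)+s(18): 35≡9 → j
l(11)+d(3): 14 → o
d(3)+l(11): 14 → o
c(2)+s(18): 20 → u
a(0)+d(3): 3 → d

zxojooud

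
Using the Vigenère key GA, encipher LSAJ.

RSGJ

Repeat the key across the message: GAGA
L(11)+G(6): 17 → R
S(18)+A(0): 18 → S
A(0)+G(6): 6 → G
J(9)+A(0): 9 → J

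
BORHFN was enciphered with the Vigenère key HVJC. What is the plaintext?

Repeat the key across the ciphertext: HVJCHV
B(1)−H(7): -6≡20 → U
O(14)−V(21): -7≡19 → T
R(17)−J(9): 8 → I
H(7)−C(2): 5 → F
F(5)−H(7): -2≡24 → Y
N(13)−V(21): -8≡18 → S

UTIFYS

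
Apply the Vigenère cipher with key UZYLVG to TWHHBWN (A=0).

Repeat the key across the message: UZYLVGU
T(19)+U(20): 39≡13 → N
W(22)+Z(25): 47≡21 → V
H(7)+Y(24): 31≡5 → F
H(7)+L(11): 18 → S
B(1)+V(21): 22 → W
W(22)+G(6): 28≡2 → C
N(13)+U(20): 33≡7 → H

NVFSWCH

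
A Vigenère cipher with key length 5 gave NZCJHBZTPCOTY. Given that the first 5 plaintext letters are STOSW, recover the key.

Subtract each crib letter from the matching ciphertext letter (mod 26):
N(13)−S(18)=-5≡21 → V
Z(25)−T(19)=6 → G
C(2)−O(14)=-12≡14 → O
J(9)−S(18)=-9≡17 → R
H(7)−W(22)=-15≡11 → L

VGORL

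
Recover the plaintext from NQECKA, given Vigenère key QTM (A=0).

XXSMRO

Repeat the key across the ciphertext: QTMQTM
N(13)−Q(16): -3≡23 → X
Q(16)−T(19): -3≡23 → X
E(4)−M(12): -8≡18 → S
C(2)−Q(16): -14≡12 → M
K(10)−T(19): -9≡17 → R
A(0)−M(12): -12≡14 → O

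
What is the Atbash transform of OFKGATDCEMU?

O(14) → L(11)
F(5) → U(20)
K(10) → P(15)
G(6) → T(19)
A(0) → Z(25)
T(19) → G(6)
D(3) → W(22)
C(2) → X(23)
E(4) → V(21)
M(12) → N(13)
U(20) → F(5)

LUPTZGWXVNF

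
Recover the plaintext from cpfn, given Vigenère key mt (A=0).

Repeat the key across the ciphertext: mtmt
c(2)−m(12): -10≡16 → q
p(15)−t(19): -4≡22 → w
f(5)−m(12): -7≡19 → t
n(13)−t(19): -6≡20 → u

qwtu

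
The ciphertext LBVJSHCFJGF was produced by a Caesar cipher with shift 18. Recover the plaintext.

L(11): 11−18=-7≡19 → T
B(1): 1−18=-17≡9 → J
V(21): 21−18=3 → D
J(9): 9−18=-9≡17 → R
S(18): 18−18=0 → A
H(7): 7−18=-11≡15 → P
C(2): 2−18=-16≡10 → K
F(5): 5−18=-13≡13 → N
J(9): 9−18=-9≡17 → R
G(6): 6−18=-12≡14 → O
F(5): 5−18=-13≡13 → N

TJDRAPKNRON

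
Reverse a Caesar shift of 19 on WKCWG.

W(22): 22−19=3 → D
K(10): 10−19=-9≡17 → R
C(2): 2−19=-17≡9 → J
W(22): 22−19=3 → D
G(6): 6−19=-13≡13 → N

DRJDN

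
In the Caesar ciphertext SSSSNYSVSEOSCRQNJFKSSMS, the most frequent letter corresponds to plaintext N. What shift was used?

The most frequent ciphertext letter is S (appears 10 times).
S is position 18; N is position 13.
Shift = 5.

5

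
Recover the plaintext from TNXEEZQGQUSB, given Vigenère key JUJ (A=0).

KTOVKQHMHLYS

Repeat the key across the ciphertext: JUJJUJJUJJUJ
T(19)−J(9): 10 → K
N(13)−U(20): -7≡19 → T
X(23)−J(9): 14 → O
E(4)−J(9): -5≡21 → V
E(4)−U(20): -16≡10 → K
Z(25)−J(9): 16 → Q
Q(16)−J(9): 7 → H
G(6)−U(20): -14≡12 → M
Q(16)−J(9): 7 → H
U(20)−J(9): 11 → L
S(18)−U(20): -2≡24 → Y
B(1)−J(9): -8≡18 → S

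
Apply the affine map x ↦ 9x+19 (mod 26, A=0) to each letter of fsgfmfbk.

mzvmxmcf

f(5): 9·5+19=64≡12 → m
s(18): 9·18+19=181≡25 → z
g(6): 9·6+19=73≡21 → v
f(5): 9·5+19=64≡12 → m
m(12): 9·12+19=127≡23 → x
f(5): 9·5+19=64≡12 → m
b(1): 9·1+19=28≡2 → c
k(10): 9·10+19=109≡5 → f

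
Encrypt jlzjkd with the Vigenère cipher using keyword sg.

brrpcj

Repeat the key across the message: sgsgsg
j(9)+s(18): 27≡1 → b
l(11)+g(6): 17 → r
z(25)+s(18): 43≡17 → r
j(9)+g(6): 15 → p
k(10)+s(18): 28≡2 → c
d(3)+g(6): 9 → j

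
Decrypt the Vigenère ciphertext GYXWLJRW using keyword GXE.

ABTQOFLZ

Repeat the key across the ciphertext: GXEGXEGX
G(6)−G(6): 0 → A
Y(24)−X(23): 1 → B
X(23)−E(4): 19 → T
W(22)−G(6): 16 → Q
L(11)−X(23): -12≡14 → O
J(9)−E(4): 5 → F
R(17)−G(6): 11 → L
W(22)−X(23): -1≡25 → Z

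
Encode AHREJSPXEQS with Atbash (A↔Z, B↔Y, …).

ZSIVQHKCVJH

A(0) → Z(25)
H(7) → S(18)
R(17) → I(8)
E(4) → V(21)
J(9) → Q(16)
S(18) → H(7)
P(15) → K(10)
X(23) → C(2)
E(4) → V(21)
Q(16) → J(9)
S(18) → H(7)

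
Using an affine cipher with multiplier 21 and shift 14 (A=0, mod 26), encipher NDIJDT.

BZAVZX

N(13): 21·13+14=287≡1 → B
D(3): 21·3+14=77≡25 → Z
I(8): 21·8+14=182≡0 → A
J(9): 21·9+14=203≡21 → V
D(3): 21·3+14=77≡25 → Z
T(19): 21·19+14=413≡23 → X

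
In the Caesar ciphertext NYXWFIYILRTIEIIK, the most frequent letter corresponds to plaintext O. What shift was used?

20

The most frequent ciphertext letter is I (appears 5 times).
I is position 8; O is position 14.
Shift = -6≡20.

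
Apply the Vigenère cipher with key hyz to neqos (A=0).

Repeat the key across the message: hyzhy
n(13)+h(7): 20 → u
e(4)+y(24): 28≡2 → c
q(16)+z(25): 41≡15 → p
o(14)+h(7): 21 → v
s(18)+y(24): 42≡16 → q

ucpvq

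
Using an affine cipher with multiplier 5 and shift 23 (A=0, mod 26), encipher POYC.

UPNH

P(15): 5·15+23=98≡20 → U
O(14): 5·14+23=93≡15 → P
Y(24): 5·24+23=143≡13 → N
C(2): 5·2+23=33≡7 → H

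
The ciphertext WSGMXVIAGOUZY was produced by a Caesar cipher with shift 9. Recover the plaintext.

W(22): 22−9=13 → N
S(18): 18−9=9 → J
G(6): 6−9=-3≡23 → X
M(12): 12−9=3 → D
X(23): 23−9=14 → O
V(21): 21−9=12 → M
I(8): 8−9=-1≡25 → Z
A(0): 0−9=-9≡17 → R
G(6): 6−9=-3≡23 → X
O(14): 14−9=5 → F
U(20): 20−9=11 → L
Z(25): 25−9=16 → Q
Y(24): 24−9=15 → P

NJXDOMZRXFLQP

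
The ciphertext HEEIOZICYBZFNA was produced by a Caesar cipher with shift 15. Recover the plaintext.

SPPTZKTNJMKQYL

H(7): 7−15=-8≡18 → S
E(4): 4−15=-11≡15 → P
E(4): 4−15=-11≡15 → P
I(8): 8−15=-7≡19 → T
O(14): 14−15=-1≡25 → Z
Z(25): 25−15=10 → K
I(8): 8−15=-7≡19 → T
C(2): 2−15=-13≡13 → N
Y(24): 24−15=9 → J
B(1): 1−15=-14≡12 → M
Z(25): 25−15=10 → K
F(5): 5−15=-10≡16 → Q
N(13): 13−15=-2≡24 → Y
A(0): 0−15=-15≡11 → L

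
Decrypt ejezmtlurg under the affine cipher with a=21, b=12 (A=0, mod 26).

The inverse of 21 mod 26 is 5, since 21·5=105≡1. Apply D(y)=5·(y−12) mod 26:
e(4): 5·(4−12)=-40≡12 → m
j(9): 5·(9−12)=-15≡11 → l
e(4): 5·(4−12)=-40≡12 → m
z(25): 5·(25−12)=65≡13 → n
m(12): 5·(12−12)=0 → a
t(19): 5·(19−12)=35≡9 → j
l(11): 5·(11−12)=-5≡21 → v
u(20): 5·(20−12)=40≡14 → o
r(17): 5·(17−12)=25 → z
g(6): 5·(6−12)=-30≡22 → w

mlmnajvozw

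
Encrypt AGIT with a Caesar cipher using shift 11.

LRTE

A(0): 0+11=11 → L
G(6): 6+11=17 → R
I(8): 8+11=19 → T
T(19): 19+11=30≡4 → E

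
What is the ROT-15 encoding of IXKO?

XMZD

I(8): 8+15=23 → X
X(23): 23+15=38≡12 → M
K(10): 10+15=25 → Z
O(14): 14+15=29≡3 → D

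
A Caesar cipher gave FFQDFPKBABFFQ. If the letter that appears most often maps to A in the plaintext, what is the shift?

The most frequent ciphertext letter is F (appears 5 times).
F is position 5; A is position 0.
Shift = 5.

5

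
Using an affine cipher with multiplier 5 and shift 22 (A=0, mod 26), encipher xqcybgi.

hygmbak

x(23): 5·23+22=137≡7 → h
q(16): 5·16+22=102≡24 → y
c(2): 5·2+22=32≡6 → g
y(24): 5·24+22=142≡12 → m
b(1): 5·1+22=27≡1 → b
g(6): 5·6+22=52≡0 → a
i(8): 5·8+22=62≡10 → k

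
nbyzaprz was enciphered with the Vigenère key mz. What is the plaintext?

Repeat the key across the ciphertext: mzmzmzmz
n(13)−m(12): 1 → b
b(1)−z(25): -24≡2 → c
y(24)−m(12): 12 → m
z(25)−z(25): 0 → a
a(0)−m(12): -12≡14 → o
p(15)−z(25): -10≡16 → q
r(17)−m(12): 5 → f
z(25)−z(25): 0 → a

bcmaoqfa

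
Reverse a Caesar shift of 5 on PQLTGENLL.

P(15): 15−5=10 → K
Q(16): 16−5=11 → L
L(11): 11−5=6 → G
T(19): 19−5=14 → O
G(6): 6−5=1 → B
E(4): 4−5=-1≡25 → Z
N(13): 13−5=8 → I
L(11): 11−5=6 → G
L(11): 11−5=6 → G

KLGOBZIGG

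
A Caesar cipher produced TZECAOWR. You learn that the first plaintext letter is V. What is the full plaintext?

From the crib: T(19)−V(21)=-2≡24, so the shift is 24.
Subtract 24 from each ciphertext letter:
T(19): 19−24=-5≡21 → V
Z(25): 25−24=1 → B
E(4): 4−24=-20≡6 → G
C(2): 2−24=-22≡4 → E
A(0): 0−24=-24≡2 → C
O(14): 14−24=-10≡16 → Q
W(22): 22−24=-2≡24 → Y
R(17): 17−24=-7≡19 → T

VBGECQYT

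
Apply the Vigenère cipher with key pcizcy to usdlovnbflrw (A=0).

Repeat the key across the message: pcizcypcizcy
u(20)+p(15): 35≡9 → j
s(18)+c(2): 20 → u
d(3)+i(8): 11 → l
l(11)+z(25): 36≡10 → k
o(14)+c(2): 16 → q
v(21)+y(24): 45≡19 → t
n(13)+p(15): 28≡2 → c
b(1)+c(2): 3 → d
f(5)+i(8): 13 → n
l(11)+z(25): 36≡10 → k
r(17)+c(2): 19 → t
w(22)+y(24): 46≡20 → u

julkqtcdnktu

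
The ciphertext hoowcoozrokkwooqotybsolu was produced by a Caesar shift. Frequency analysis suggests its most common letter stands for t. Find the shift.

The most frequent ciphertext letter is o (appears 9 times).
o is position 14; t is position 19.
Shift = -5≡21.

21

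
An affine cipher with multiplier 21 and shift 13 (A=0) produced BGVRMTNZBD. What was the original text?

The inverse of 21 mod 26 is 5, since 21·5=105≡1. Apply D(y)=5·(y−13) mod 26:
B(1): 5·(1−13)=-60≡18 → S
G(6): 5·(6−13)=-35≡17 → R
V(21): 5·(21−13)=40≡14 → O
R(17): 5·(17−13)=20 → U
M(12): 5·(12−13)=-5≡21 → V
T(19): 5·(19−13)=30≡4 → E
N(13): 5·(13−13)=0 → A
Z(25): 5·(25−13)=60≡8 → I
B(1): 5·(1−13)=-60≡18 → S
D(3): 5·(3−13)=-50≡2 → C

SROUVEAISC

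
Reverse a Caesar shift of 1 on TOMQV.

SNLPU

T(19): 19−1=18 → S
O(14): 14−1=13 → N
M(12): 12−1=11 → L
Q(16): 16−1=15 → P
V(21): 21−1=20 → U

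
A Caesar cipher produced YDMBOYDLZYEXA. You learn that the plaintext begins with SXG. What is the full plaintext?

SXGVISXFTSYRU

From the crib: Y(24)−S(18)=6, so the shift is 6.
Subtract 6 from each ciphertext letter:
Y(24): 24−6=18 → S
D(3): 3−6=-3≡23 → X
M(12): 12−6=6 → G
B(1): 1−6=-5≡21 → V
O(14): 14−6=8 → I
Y(24): 24−6=18 → S
D(3): 3−6=-3≡23 → X
L(11): 11−6=5 → F
Z(25): 25−6=19 → T
Y(24): 24−6=18 → S
E(4): 4−6=-2≡24 → Y
X(23): 23−6=17 → R
A(0): 0−6=-6≡20 → U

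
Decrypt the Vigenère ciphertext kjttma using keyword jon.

Repeat the key across the ciphertext: jonjon
k(10)−j(9): 1 → b
j(9)−o(14): -5≡21 → v
t(19)−n(13): 6 → g
t(19)−j(9): 10 → k
m(12)−o(14): -2≡24 → y
a(0)−n(13): -13≡13 → n

bvgkyn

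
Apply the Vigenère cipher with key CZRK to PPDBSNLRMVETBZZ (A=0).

ROULUMCBOUVDDYQ

Repeat the key across the message: CZRKCZRKCZRKCZR
P(15)+C(2): 17 → R
P(15)+Z(25): 40≡14 → O
D(3)+R(17): 20 → U
B(1)+K(10): 11 → L
S(18)+C(2): 20 → U
N(13)+Z(25): 38≡12 → M
L(11)+R(17): 28≡2 → C
R(17)+K(10): 27≡1 → B
M(12)+C(2): 14 → O
V(21)+Z(25): 46≡20 → U
E(4)+R(17): 21 → V
T(19)+K(10): 29≡3 → D
B(1)+C(2): 3 → D
Z(25)+Z(25): 50≡24 → Y
Z(25)+R(17): 42≡16 → Q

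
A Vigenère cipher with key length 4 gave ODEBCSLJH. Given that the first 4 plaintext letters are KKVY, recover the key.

Subtract each crib letter from the matching ciphertext letter (mod 26):
O(14)−K(10)=4 → E
D(3)−K(10)=-7≡19 → T
E(4)−V(21)=-17≡9 → J
B(1)−Y(24)=-23≡3 → D

ETJD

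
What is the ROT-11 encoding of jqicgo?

j(9): 9+11=20 → u
q(16): 16+11=27≡1 → b
i(8): 8+11=19 → t
c(2): 2+11=13 → n
g(6): 6+11=17 → r
o(14): 14+11=25 → z

ubtnrz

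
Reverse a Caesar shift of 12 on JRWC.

J(9): 9−12=-3≡23 → X
R(17): 17−12=5 → F
W(22): 22−12=10 → K
C(2): 2−12=-10≡16 → Q

XFKQ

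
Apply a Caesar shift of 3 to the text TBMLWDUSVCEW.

WEPOZGXVYFHZ

T(19): 19+3=22 → W
B(1): 1+3=4 → E
M(12): 12+3=15 → P
L(11): 11+3=14 → O
W(22): 22+3=25 → Z
D(3): 3+3=6 → G
U(20): 20+3=23 → X
S(18): 18+3=21 → V
V(21): 21+3=24 → Y
C(2): 2+3=5 → F
E(4): 4+3=7 → H
W(22): 22+3=25 → Z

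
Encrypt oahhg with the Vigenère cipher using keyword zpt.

Repeat the key across the message: zptzp
o(14)+z(25): 39≡13 → n
a(0)+p(15): 15 → p
h(7)+t(19): 26≡0 → a
h(7)+z(25): 32≡6 → g
g(6)+p(15): 21 → v

npagv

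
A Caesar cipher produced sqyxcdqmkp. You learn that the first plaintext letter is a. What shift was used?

18

From the crib: s(18)−a(0)=18, so the shift is 18.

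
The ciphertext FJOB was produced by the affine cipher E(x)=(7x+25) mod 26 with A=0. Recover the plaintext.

MURE

The inverse of 7 mod 26 is 15, since 7·15=105≡1. Apply D(y)=15·(y−25) mod 26:
F(5): 15·(5−25)=-300≡12 → M
J(9): 15·(9−25)=-240≡20 → U
O(14): 15·(14−25)=-165≡17 → R
B(1): 15·(1−25)=-360≡4 → E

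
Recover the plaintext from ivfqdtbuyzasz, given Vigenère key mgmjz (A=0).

Repeat the key across the ciphertext: mgmjzmgmjzmgm
i(8)−m(12): -4≡22 → w
v(21)−g(6): 15 → p
f(5)−m(12): -7≡19 → t
q(16)−j(9): 7 → h
d(3)−z(25): -22≡4 → e
t(19)−m(12): 7 → h
b(1)−g(6): -5≡21 → v
u(20)−m(12): 8 → i
y(24)−j(9): 15 → p
z(25)−z(25): 0 → a
a(0)−m(12): -12≡14 → o
s(18)−g(6): 12 → m
z(25)−m(12): 13 → n

wpthehvipaomn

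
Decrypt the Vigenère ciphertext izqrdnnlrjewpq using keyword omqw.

Repeat the key across the ciphertext: omqwomqwomqwom
i(8)−o(14): -6≡20 → u
z(25)−m(12): 13 → n
q(16)−q(16): 0 → a
r(17)−w(22): -5≡21 → v
d(3)−o(14): -11≡15 → p
n(13)−m(12): 1 → b
n(13)−q(16): -3≡23 → x
l(11)−w(22): -11≡15 → p
r(17)−o(14): 3 → d
j(9)−m(12): -3≡23 → x
e(4)−q(16): -12≡14 → o
w(22)−w(22): 0 → a
p(15)−o(14): 1 → b
q(16)−m(12): 4 → e

unavpbxpdxoabe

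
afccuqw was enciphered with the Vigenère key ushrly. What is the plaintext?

gnvljsc

Repeat the key across the ciphertext: ushrlyu
a(0)−u(20): -20≡6 → g
f(5)−s(18): -13≡13 → n
c(2)−h(7): -5≡21 → v
c(2)−r(17): -15≡11 → l
u(20)−l(11): 9 → j
q(16)−y(24): -8≡18 → s
w(22)−u(20): 2 → c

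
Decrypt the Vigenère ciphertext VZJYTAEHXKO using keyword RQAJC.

EJJPRJOHOIX

Repeat the key across the ciphertext: RQAJCRQAJCR
V(21)−R(17): 4 → E
Z(25)−Q(16): 9 → J
J(9)−A(0): 9 → J
Y(24)−J(9): 15 → P
T(19)−C(2): 17 → R
A(0)−R(17): -17≡9 → J
E(4)−Q(16): -12≡14 → O
H(7)−A(0): 7 → H
X(23)−J(9): 14 → O
K(10)−C(2): 8 → I
O(14)−R(17): -3≡23 → X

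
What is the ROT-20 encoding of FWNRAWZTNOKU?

ZQHLUQTNHIEO

F(5): 5+20=25 → Z
W(22): 22+20=42≡16 → Q
N(13): 13+20=33≡7 → H
R(17): 17+20=37≡11 → L
A(0): 0+20=20 → U
W(22): 22+20=42≡16 → Q
Z(25): 25+20=45≡19 → T
T(19): 19+20=39≡13 → N
N(13): 13+20=33≡7 → H
O(14): 14+20=34≡8 → I
K(10): 10+20=30≡4 → E
U(20): 20+20=40≡14 → O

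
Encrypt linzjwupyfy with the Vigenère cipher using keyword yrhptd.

Repeat the key across the message: yrhptdyrhpt
l(11)+y(24): 35≡9 → j
i(8)+r(17): 25 → z
n(13)+h(7): 20 → u
z(25)+p(15): 40≡14 → o
j(9)+t(19): 28≡2 → c
w(22)+d(3): 25 → z
u(20)+y(24): 44≡18 → s
p(15)+r(17): 32≡6 → g
y(24)+h(7): 31≡5 → f
f(5)+p(15): 20 → u
y(24)+t(19): 43≡17 → r

jzuoczsgfur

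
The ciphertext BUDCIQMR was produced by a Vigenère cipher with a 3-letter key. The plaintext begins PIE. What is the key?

Subtract each crib letter from the matching ciphertext letter (mod 26):
B(1)−P(15)=-14≡12 → M
U(20)−I(8)=12 → M
D(3)−E(4)=-1≡25 → Z

MMZ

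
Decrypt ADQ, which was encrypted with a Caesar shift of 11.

A(0): 0−11=-11≡15 → P
D(3): 3−11=-8≡18 → S
Q(16): 16−11=5 → F

PSF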